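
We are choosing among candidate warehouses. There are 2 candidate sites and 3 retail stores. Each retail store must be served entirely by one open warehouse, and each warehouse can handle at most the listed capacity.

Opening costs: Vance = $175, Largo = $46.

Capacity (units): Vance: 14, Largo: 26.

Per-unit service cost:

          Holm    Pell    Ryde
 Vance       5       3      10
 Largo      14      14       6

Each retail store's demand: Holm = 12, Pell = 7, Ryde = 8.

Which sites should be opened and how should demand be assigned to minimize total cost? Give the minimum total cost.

Open {Vance, Largo}: Holm→Vance 5·12=60, Pell→Largo 14·7=98, Ryde→Largo 6·8=48.
Loads: Vance carries 12/14, Largo carries 15/26. Service 206; fixed 221; total 427.
Next best feasible plan costs 458.

Minimum total cost: 427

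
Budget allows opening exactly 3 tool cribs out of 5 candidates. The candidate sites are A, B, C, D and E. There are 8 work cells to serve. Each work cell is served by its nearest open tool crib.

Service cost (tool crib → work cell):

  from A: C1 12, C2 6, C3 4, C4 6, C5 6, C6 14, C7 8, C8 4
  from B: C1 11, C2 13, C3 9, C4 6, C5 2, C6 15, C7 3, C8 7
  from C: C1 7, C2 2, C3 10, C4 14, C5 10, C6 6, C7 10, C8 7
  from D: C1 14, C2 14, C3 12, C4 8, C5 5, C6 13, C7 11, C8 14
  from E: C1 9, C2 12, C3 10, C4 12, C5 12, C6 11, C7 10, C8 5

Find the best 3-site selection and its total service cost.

With exactly 3 open, each work cell uses its cheapest among the chosen.
{A, B, C}: C1→C 7, C2→C 2, C3→A 4, C4→A 6, C5→B 2, C6→C 6, C7→B 3, C8→A 4. Service cost 34.
{B, C, E}: service cost 40
{A, C, D}: service cost 42
Among all 10 size-3 choices, {A, B, C} is lowest.

Choose A, B and C; total service cost 34.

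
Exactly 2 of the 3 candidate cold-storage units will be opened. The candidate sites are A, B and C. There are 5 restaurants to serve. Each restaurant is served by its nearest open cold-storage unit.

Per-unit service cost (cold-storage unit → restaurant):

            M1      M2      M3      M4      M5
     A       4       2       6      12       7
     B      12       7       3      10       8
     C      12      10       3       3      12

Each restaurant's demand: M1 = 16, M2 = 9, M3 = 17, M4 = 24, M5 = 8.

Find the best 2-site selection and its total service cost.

Choose A and C; total service cost 261.

With exactly 2 open, each restaurant uses its cheapest among the chosen.
{A, C}: M1→A 4·16=64, M2→A 2·9=18, M3→C 3·17=51, M4→C 3·24=72, M5→A 7·8=56. Service cost 261.
{A, B}: service cost 429
{B, C}: service cost 442
Among all 3 size-2 choices, {A, C} is lowest.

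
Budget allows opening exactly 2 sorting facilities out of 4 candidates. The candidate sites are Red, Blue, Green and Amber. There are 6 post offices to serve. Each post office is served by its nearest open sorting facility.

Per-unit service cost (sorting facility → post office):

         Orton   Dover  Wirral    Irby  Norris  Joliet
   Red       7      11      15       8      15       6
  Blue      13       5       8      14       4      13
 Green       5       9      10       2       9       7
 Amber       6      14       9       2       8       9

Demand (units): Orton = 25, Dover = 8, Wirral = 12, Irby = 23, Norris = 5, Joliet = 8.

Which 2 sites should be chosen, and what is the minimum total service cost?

With exactly 2 open, each post office uses its cheapest among the chosen.
{Blue, Green}: Orton→Green 5·25=125, Dover→Blue 5·8=40, Wirral→Blue 8·12=96, Irby→Green 2·23=46, Norris→Blue 4·5=20, Joliet→Green 7·8=56. Service cost 383.
{Blue, Amber}: service cost 424
{Green, Amber}: service cost 447
Among all 6 size-2 choices, {Blue, Green} is lowest.

Choose Blue and Green; total service cost 383.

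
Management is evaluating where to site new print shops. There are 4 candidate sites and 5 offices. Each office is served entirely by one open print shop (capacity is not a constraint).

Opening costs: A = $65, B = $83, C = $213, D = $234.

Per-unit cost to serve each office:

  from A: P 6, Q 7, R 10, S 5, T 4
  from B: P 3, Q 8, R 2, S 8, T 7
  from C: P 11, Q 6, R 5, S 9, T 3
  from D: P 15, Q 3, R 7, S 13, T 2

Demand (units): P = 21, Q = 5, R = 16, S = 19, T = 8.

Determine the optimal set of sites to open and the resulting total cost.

For any fixed open set, each office goes to its cheapest open site; total = fixed + service.
{A, B}: P→B 3·21=63, Q→A 7·5=35, R→B 2·16=32, S→A 5·19=95, T→A 4·8=32. Service 257; fixed 148; total 405.
{B}: service 343 + fixed 83 = 426
{A}: service 448 + fixed 65 = 513
{A, B, C, D}: service 221 + fixed 595 = 816
No other subset beats 405.

Open A and B; minimum total cost 405.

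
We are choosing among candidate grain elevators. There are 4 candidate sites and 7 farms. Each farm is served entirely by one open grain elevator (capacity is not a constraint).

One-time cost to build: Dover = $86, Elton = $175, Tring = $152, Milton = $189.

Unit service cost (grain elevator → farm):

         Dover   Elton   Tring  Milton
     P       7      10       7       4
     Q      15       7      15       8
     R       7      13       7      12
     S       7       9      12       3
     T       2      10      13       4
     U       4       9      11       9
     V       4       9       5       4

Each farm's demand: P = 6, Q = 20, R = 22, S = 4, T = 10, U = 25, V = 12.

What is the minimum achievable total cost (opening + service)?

Minimum total cost: 778

For any fixed open set, each farm goes to its cheapest open site; total = fixed + service.
{Dover}: P→Dover 7·6=42, Q→Dover 15·20=300, R→Dover 7·22=154, S→Dover 7·4=28, T→Dover 2·10=20, U→Dover 4·25=100, V→Dover 4·12=48. Service 692; fixed 86; total 778.
{Dover, Elton}: service 532 + fixed 261 = 793
{Dover, Milton}: service 518 + fixed 275 = 793
{Dover, Elton, Tring, Milton}: service 498 + fixed 602 = 1100
No other subset beats 778.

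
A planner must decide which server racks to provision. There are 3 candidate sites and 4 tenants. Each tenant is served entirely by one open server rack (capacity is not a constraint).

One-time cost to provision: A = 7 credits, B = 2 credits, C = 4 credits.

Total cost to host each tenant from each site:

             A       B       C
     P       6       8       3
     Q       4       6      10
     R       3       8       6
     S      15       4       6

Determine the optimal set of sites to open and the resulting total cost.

For any fixed open set, each tenant goes to its cheapest open site; total = fixed + service.
{B, C}: P→C 3, Q→B 6, R→C 6, S→B 4. Service 19; fixed 6; total 25.
{A, B}: P→A 6, Q→A 4, R→A 3, S→B 4. Service 17; fixed 9; total 26.
{A, B, C}: service 14 + fixed 13 = 27
{B}: service 26 + fixed 2 = 28
No other subset beats 25.

Open B and C; minimum total cost 25.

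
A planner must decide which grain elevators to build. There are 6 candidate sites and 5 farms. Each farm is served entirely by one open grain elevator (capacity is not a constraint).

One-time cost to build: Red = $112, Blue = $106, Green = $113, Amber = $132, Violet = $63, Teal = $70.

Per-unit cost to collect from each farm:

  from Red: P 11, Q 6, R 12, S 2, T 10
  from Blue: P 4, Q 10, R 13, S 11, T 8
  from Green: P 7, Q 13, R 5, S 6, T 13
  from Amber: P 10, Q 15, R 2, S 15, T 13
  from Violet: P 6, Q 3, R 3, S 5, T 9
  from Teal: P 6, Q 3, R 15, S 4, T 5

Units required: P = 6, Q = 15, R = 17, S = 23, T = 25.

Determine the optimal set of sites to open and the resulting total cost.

Open Violet and Teal; minimum total cost 482.

For any fixed open set, each farm goes to its cheapest open site; total = fixed + service.
{Violet, Teal}: P→Violet 6·6=36, Q→Violet 3·15=45, R→Violet 3·17=51, S→Teal 4·23=92, T→Teal 5·25=125. Service 349; fixed 133; total 482.
{Amber, Teal}: P→Teal 6·6=36, Q→Teal 3·15=45, R→Amber 2·17=34, S→Teal 4·23=92, T→Teal 5·25=125. Service 332; fixed 202; total 534.
{Violet}: service 472 + fixed 63 = 535
{Red, Blue, Green, Amber, Violet, Teal}: P→Blue 4·6=24, Q→Violet 3·15=45, R→Amber 2·17=34, S→Red 2·23=46, T→Teal 5·25=125. Service 274; fixed 596; total 870.
No other subset beats 482.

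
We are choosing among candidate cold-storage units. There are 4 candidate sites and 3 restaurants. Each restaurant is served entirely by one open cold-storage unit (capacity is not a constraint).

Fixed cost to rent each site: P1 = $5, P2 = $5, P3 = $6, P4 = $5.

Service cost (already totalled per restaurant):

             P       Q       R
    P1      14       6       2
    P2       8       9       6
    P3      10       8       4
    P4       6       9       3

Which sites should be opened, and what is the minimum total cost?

For any fixed open set, each restaurant goes to its cheapest open site; total = fixed + service.
{P4}: P→P4 6, Q→P4 9, R→P4 3. Service 18; fixed 5; total 23.
{P1, P4}: service 14 + fixed 10 = 24
{P1, P2}: service 16 + fixed 10 = 26
{P1, P2, P3, P4}: service 14 + fixed 21 = 35
No other subset beats 23.

Open P4 only; minimum total cost 23.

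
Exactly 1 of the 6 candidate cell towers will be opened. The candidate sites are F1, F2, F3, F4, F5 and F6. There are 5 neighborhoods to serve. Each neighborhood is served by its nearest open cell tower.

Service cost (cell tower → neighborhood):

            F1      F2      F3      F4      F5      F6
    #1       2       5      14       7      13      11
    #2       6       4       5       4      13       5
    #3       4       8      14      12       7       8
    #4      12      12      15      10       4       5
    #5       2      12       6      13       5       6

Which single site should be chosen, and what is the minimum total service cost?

Choose F1 only; total service cost 26.

With exactly 1 open, each neighborhood uses its cheapest among the chosen.
{F1}: #1→F1 2, #2→F1 6, #3→F1 4, #4→F1 12, #5→F1 2. Service cost 26.
{F6}: service cost 35
{F2}: service cost 41
Among all 6 size-1 choices, {F1} is lowest.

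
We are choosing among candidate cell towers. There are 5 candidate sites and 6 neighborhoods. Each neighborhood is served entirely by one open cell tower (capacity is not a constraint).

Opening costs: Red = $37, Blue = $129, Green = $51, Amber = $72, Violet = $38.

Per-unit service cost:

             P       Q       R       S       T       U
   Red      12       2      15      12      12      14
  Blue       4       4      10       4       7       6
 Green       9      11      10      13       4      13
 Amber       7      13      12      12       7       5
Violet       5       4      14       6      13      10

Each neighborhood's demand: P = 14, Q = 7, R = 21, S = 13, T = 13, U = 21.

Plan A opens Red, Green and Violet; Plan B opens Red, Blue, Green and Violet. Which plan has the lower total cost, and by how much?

Plan A is cheaper by 5.

Plan A: {Red, Green, Violet}: P→Violet 5·14=70, Q→Red 2·7=14, R→Green 10·21=210, S→Violet 6·13=78, T→Green 4·13=52, U→Violet 10·21=210. Service 634; fixed 126; total 760.
Plan B: {Red, Blue, Green, Violet}: P→Blue 4·14=56, Q→Red 2·7=14, R→Blue 10·21=210, S→Blue 4·13=52, T→Green 4·13=52, U→Blue 6·21=126. Service 510; fixed 255; total 765.
Difference: |760 − 765| = 5.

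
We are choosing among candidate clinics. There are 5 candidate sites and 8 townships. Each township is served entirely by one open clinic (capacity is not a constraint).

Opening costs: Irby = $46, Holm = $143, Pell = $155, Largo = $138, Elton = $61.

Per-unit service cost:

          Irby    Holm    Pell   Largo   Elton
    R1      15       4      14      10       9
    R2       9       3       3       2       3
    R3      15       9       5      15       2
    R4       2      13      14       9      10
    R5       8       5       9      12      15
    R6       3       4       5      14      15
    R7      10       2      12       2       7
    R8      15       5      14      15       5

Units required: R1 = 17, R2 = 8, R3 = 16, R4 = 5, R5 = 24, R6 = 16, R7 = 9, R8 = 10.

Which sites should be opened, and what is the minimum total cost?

For any fixed open set, each township goes to its cheapest open site; total = fixed + service.
{Irby, Holm, Elton}: R1→Holm 4·17=68, R2→Holm 3·8=24, R3→Elton 2·16=32, R4→Irby 2·5=10, R5→Holm 5·24=120, R6→Irby 3·16=48, R7→Holm 2·9=18, R8→Holm 5·10=50. Service 370; fixed 250; total 620.
{Holm, Elton}: service 426 + fixed 204 = 630
{Irby, Holm}: service 482 + fixed 189 = 671
{Irby, Holm, Pell, Largo, Elton}: R1→Holm 4·17=68, R2→Largo 2·8=16, R3→Elton 2·16=32, R4→Irby 2·5=10, R5→Holm 5·24=120, R6→Irby 3·16=48, R7→Holm 2·9=18, R8→Holm 5·10=50. Service 362; fixed 543; total 905.
No other subset beats 620.

Open Irby, Holm and Elton; minimum total cost 620.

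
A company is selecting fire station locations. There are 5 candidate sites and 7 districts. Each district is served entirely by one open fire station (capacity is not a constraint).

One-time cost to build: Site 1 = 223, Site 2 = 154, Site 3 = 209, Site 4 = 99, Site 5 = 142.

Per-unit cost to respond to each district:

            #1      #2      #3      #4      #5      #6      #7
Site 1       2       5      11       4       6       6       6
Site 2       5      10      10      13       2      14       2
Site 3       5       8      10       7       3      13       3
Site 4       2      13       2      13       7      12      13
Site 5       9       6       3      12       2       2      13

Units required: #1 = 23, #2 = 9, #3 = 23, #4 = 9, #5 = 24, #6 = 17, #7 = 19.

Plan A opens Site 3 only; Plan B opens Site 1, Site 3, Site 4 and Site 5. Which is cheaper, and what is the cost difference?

Plan A: {Site 3}: #1→Site 3 5·23=115, #2→Site 3 8·9=72, #3→Site 3 10·23=230, #4→Site 3 7·9=63, #5→Site 3 3·24=72, #6→Site 3 13·17=221, #7→Site 3 3·19=57. Service 830; fixed 209; total 1039.
Plan B: {Site 1, Site 3, Site 4, Site 5}: #1→Site 1 2·23=46, #2→Site 1 5·9=45, #3→Site 4 2·23=46, #4→Site 1 4·9=36, #5→Site 5 2·24=48, #6→Site 5 2·17=34, #7→Site 3 3·19=57. Service 312; fixed 673; total 985.
Difference: |1039 − 985| = 54.

Plan B is cheaper by 54.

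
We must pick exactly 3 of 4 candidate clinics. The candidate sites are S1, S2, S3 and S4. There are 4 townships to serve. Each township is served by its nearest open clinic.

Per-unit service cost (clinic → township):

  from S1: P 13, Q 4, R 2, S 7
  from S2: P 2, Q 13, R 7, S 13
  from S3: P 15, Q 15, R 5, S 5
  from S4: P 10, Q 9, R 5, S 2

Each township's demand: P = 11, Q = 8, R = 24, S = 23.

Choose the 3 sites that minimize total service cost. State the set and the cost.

Choose S1, S2 and S4; total service cost 148.

With exactly 3 open, each township uses its cheapest among the chosen.
{S1, S2, S4}: P→S2 2·11=22, Q→S1 4·8=32, R→S1 2·24=48, S→S4 2·23=46. Service cost 148.
{S1, S2, S3}: service cost 217
{S1, S3, S4}: service cost 236
Among all 4 size-3 choices, {S1, S2, S4} is lowest.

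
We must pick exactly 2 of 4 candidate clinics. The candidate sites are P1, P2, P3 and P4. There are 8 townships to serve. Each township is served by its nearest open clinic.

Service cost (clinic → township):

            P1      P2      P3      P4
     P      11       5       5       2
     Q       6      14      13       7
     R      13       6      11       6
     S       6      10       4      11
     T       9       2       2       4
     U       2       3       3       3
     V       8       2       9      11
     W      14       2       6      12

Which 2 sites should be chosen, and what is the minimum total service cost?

Choose P1 and P2; total service cost 31.

With exactly 2 open, each township uses its cheapest among the chosen.
{P1, P2}: P→P2 5, Q→P1 6, R→P2 6, S→P1 6, T→P2 2, U→P1 2, V→P2 2, W→P2 2. Service cost 31.
{P2, P4}: service cost 34
{P2, P3}: service cost 37
Among all 6 size-2 choices, {P1, P2} is lowest.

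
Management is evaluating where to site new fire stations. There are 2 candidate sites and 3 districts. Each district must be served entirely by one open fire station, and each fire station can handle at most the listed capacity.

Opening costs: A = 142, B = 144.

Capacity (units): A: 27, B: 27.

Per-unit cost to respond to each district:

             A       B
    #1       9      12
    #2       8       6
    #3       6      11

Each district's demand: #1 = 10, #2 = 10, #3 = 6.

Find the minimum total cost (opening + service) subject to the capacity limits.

Minimum total cost: 348

Open {A}: #1→A 9·10=90, #2→A 8·10=80, #3→A 6·6=36.
Loads: A carries 26/27. Service 206; fixed 142; total 348.
Next best feasible plan costs 390.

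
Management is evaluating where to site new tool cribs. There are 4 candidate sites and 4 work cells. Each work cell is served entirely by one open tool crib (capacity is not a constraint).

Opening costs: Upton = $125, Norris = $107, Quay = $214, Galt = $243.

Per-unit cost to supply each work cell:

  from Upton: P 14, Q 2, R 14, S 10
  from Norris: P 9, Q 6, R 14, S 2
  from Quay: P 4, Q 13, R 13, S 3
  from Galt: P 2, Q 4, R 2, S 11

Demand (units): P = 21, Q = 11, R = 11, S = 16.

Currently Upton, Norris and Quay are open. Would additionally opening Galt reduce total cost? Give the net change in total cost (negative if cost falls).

Current service cost with {Upton, Norris, Quay}: 281.
Adding Galt: each work cell re-picks its cheapest; new service cost 118, saving 163.
Extra fixed cost: 243. Net change = 243 − 163 = 80.
(Totals: 727 → 807.)

No — net change +80 (cost rises by 80).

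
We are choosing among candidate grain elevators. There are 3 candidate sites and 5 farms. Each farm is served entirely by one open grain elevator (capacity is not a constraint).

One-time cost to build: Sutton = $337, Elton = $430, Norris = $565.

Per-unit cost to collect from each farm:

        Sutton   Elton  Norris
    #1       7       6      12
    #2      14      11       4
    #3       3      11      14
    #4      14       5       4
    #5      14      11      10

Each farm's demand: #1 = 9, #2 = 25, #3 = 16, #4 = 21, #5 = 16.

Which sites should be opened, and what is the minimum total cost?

For any fixed open set, each farm goes to its cheapest open site; total = fixed + service.
{Elton}: #1→Elton 6·9=54, #2→Elton 11·25=275, #3→Elton 11·16=176, #4→Elton 5·21=105, #5→Elton 11·16=176. Service 786; fixed 430; total 1216.
{Norris}: service 676 + fixed 565 = 1241
{Sutton}: service 979 + fixed 337 = 1316
{Sutton, Elton, Norris}: service 446 + fixed 1332 = 1778
No other subset beats 1216.

Open Elton only; minimum total cost 1216.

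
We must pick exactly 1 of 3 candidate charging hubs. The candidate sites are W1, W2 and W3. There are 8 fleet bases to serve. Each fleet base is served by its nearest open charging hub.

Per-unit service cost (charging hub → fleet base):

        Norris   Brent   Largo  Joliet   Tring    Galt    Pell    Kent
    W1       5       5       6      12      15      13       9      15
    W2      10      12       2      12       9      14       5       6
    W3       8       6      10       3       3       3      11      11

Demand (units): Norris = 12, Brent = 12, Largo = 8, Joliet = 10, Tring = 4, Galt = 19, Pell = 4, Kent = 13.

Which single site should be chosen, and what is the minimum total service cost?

With exactly 1 open, each fleet base uses its cheapest among the chosen.
{W3}: Norris→W3 8·12=96, Brent→W3 6·12=72, Largo→W3 10·8=80, Joliet→W3 3·10=30, Tring→W3 3·4=12, Galt→W3 3·19=57, Pell→W3 11·4=44, Kent→W3 11·13=143. Service cost 534.
{W2}: service cost 800
{W1}: service cost 826
Among all 3 size-1 choices, {W3} is lowest.

Choose W3 only; total service cost 534.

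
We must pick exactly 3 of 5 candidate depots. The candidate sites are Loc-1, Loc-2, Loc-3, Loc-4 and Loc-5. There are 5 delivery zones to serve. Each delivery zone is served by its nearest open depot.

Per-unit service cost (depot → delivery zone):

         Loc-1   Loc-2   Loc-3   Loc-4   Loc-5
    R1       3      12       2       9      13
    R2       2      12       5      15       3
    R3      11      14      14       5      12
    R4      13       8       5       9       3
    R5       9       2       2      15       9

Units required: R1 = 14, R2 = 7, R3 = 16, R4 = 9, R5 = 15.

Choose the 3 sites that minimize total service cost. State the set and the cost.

Choose Loc-3, Loc-4 and Loc-5; total service cost 186.

With exactly 3 open, each delivery zone uses its cheapest among the chosen.
{Loc-3, Loc-4, Loc-5}: R1→Loc-3 2·14=28, R2→Loc-5 3·7=21, R3→Loc-4 5·16=80, R4→Loc-5 3·9=27, R5→Loc-3 2·15=30. Service cost 186.
{Loc-1, Loc-3, Loc-4}: service cost 197
{Loc-2, Loc-3, Loc-4}: service cost 218
Among all 10 size-3 choices, {Loc-3, Loc-4, Loc-5} is lowest.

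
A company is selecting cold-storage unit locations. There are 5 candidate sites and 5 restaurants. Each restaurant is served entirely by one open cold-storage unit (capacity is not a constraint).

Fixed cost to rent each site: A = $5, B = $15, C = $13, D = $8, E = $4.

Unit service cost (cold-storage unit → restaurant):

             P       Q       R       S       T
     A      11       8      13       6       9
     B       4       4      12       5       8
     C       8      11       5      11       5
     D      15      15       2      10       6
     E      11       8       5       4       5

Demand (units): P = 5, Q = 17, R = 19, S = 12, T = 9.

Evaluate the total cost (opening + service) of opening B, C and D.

Total cost: 267

Each restaurant is assigned to its cheapest site among the open ones.
{B, C, D}: P→B 4·5=20, Q→B 4·17=68, R→D 2·19=38, S→B 5·12=60, T→C 5·9=45. Service 231; fixed 36; total 267.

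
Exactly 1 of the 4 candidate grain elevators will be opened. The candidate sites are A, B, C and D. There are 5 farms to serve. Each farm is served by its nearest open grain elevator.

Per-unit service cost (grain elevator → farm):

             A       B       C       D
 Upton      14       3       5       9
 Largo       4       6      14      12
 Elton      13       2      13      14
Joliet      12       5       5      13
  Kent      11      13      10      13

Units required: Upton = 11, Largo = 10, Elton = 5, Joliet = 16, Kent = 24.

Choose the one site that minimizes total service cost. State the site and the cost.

With exactly 1 open, each farm uses its cheapest among the chosen.
{B}: Upton→B 3·11=33, Largo→B 6·10=60, Elton→B 2·5=10, Joliet→B 5·16=80, Kent→B 13·24=312. Service cost 495.
{C}: service cost 580
{A}: service cost 715
Among all 4 size-1 choices, {B} is lowest.

Choose B only; total service cost 495.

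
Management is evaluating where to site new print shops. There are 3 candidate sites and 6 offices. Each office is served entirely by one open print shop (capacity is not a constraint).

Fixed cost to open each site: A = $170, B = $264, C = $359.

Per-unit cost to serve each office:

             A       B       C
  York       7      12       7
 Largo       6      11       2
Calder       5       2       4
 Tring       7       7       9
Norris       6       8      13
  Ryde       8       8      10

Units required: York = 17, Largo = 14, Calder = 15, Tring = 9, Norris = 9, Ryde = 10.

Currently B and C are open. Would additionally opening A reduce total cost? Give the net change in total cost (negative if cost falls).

Current service cost with {B, C}: 392.
Adding A: each office re-picks its cheapest; new service cost 374, saving 18.
Extra fixed cost: 170. Net change = 170 − 18 = 152.
(Totals: 1015 → 1167.)

No — net change +152 (cost rises by 152).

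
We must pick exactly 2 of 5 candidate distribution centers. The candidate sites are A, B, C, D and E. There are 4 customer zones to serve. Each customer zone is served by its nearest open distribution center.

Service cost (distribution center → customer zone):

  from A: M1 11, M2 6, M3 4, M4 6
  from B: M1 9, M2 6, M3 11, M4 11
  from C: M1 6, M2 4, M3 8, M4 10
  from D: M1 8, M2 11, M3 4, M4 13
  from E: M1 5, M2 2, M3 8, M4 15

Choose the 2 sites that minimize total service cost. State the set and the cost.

With exactly 2 open, each customer zone uses its cheapest among the chosen.
{A, E}: M1→E 5, M2→E 2, M3→A 4, M4→A 6. Service cost 17.
{A, C}: service cost 20
{A, D}: service cost 24
Among all 10 size-2 choices, {A, E} is lowest.

Choose A and E; total service cost 17.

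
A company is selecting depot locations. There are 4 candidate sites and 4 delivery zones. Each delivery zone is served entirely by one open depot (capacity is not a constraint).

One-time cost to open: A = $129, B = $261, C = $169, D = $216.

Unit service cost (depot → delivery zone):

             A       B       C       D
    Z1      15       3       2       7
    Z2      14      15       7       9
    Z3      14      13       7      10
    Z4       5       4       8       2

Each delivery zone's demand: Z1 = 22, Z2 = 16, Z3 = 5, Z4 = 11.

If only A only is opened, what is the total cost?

Each delivery zone is assigned to its cheapest site among the open ones.
{A}: Z1→A 15·22=330, Z2→A 14·16=224, Z3→A 14·5=70, Z4→A 5·11=55. Service 679; fixed 129; total 808.

Total cost: 808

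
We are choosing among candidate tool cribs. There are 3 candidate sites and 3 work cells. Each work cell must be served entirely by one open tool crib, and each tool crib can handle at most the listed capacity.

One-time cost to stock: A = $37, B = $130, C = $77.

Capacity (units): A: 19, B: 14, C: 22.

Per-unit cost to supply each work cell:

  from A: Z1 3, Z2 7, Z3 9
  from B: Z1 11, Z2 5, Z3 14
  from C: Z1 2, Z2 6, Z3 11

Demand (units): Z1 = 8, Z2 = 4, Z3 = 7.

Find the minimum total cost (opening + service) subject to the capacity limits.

Open {A}: Z1→A 3·8=24, Z2→A 7·4=28, Z3→A 9·7=63.
Loads: A carries 19/19. Service 115; fixed 37; total 152.
Next best feasible plan costs 194.

Minimum total cost: 152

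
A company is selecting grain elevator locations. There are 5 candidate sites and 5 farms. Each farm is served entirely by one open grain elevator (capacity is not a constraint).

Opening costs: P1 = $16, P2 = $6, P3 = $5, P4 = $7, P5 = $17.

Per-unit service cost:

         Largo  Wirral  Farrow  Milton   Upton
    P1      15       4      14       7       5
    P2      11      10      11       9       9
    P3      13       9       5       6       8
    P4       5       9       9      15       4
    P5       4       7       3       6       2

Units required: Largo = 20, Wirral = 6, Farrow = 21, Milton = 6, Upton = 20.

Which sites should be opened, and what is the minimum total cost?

Open P1 and P5; minimum total cost 276.

For any fixed open set, each farm goes to its cheapest open site; total = fixed + service.
{P1, P5}: Largo→P5 4·20=80, Wirral→P1 4·6=24, Farrow→P5 3·21=63, Milton→P5 6·6=36, Upton→P5 2·20=40. Service 243; fixed 33; total 276.
{P5}: service 261 + fixed 17 = 278
{P1, P3, P5}: service 243 + fixed 38 = 281
{P1, P2, P3, P4, P5}: Largo→P5 4·20=80, Wirral→P1 4·6=24, Farrow→P5 3·21=63, Milton→P3 6·6=36, Upton→P5 2·20=40. Service 243; fixed 51; total 294.
No other subset beats 276.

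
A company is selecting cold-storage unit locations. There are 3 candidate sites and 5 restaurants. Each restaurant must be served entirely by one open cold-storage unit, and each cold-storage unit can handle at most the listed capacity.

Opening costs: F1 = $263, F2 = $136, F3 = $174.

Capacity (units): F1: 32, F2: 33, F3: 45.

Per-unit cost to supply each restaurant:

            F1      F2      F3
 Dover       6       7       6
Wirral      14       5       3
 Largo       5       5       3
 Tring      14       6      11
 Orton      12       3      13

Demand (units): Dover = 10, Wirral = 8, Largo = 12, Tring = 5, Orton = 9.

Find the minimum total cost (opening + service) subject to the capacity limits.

Minimum total cost: 466

Open {F3}: Dover→F3 6·10=60, Wirral→F3 3·8=24, Largo→F3 3·12=36, Tring→F3 11·5=55, Orton→F3 13·9=117.
Loads: F3 carries 44/45. Service 292; fixed 174; total 466.
Next best feasible plan costs 487.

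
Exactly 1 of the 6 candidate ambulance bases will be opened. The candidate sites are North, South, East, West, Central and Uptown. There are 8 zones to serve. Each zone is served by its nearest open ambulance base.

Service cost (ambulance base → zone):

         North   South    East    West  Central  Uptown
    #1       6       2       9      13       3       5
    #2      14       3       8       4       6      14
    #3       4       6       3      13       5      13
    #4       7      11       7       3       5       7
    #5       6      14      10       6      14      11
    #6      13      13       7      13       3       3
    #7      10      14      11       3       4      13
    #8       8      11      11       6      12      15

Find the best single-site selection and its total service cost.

Choose Central only; total service cost 52.

With exactly 1 open, each zone uses its cheapest among the chosen.
{Central}: #1→Central 3, #2→Central 6, #3→Central 5, #4→Central 5, #5→Central 14, #6→Central 3, #7→Central 4, #8→Central 12. Service cost 52.
{West}: service cost 61
{East}: service cost 66
Among all 6 size-1 choices, {Central} is lowest.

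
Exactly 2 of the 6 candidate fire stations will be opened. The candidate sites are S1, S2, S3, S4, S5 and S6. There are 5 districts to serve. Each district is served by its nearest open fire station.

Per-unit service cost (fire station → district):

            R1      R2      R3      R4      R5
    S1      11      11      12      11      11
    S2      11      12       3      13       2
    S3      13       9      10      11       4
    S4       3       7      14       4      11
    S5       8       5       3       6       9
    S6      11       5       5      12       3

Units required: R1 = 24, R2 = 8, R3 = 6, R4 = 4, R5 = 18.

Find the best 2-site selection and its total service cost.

With exactly 2 open, each district uses its cheapest among the chosen.
{S2, S4}: R1→S4 3·24=72, R2→S4 7·8=56, R3→S2 3·6=18, R4→S4 4·4=16, R5→S2 2·18=36. Service cost 198.
{S4, S6}: service cost 212
{S3, S4}: service cost 276
Among all 15 size-2 choices, {S2, S4} is lowest.

Choose S2 and S4; total service cost 198.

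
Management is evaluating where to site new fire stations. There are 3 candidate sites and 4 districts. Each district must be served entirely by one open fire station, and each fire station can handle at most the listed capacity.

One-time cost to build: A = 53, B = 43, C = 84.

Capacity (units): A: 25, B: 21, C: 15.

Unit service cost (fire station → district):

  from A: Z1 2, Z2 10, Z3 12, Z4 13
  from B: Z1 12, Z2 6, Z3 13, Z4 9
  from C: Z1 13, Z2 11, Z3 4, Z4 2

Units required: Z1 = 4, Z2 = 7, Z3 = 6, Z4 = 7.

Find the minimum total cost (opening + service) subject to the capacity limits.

Minimum total cost: 253

Open {A, C}: Z1→A 2·4=8, Z2→A 10·7=70, Z3→C 4·6=24, Z4→C 2·7=14.
Loads: A carries 11/25, C carries 13/15. Service 116; fixed 137; total 253.
Next best feasible plan costs 255.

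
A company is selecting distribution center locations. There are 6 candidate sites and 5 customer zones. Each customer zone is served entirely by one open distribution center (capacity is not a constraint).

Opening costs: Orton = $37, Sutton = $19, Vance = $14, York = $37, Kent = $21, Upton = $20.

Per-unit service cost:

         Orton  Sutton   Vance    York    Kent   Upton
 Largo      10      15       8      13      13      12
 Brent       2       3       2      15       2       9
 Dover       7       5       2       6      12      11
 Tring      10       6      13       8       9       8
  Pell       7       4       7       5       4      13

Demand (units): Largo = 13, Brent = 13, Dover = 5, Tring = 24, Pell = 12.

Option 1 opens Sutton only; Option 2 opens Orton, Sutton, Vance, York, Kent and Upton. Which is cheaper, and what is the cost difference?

Option 1: {Sutton}: Largo→Sutton 15·13=195, Brent→Sutton 3·13=39, Dover→Sutton 5·5=25, Tring→Sutton 6·24=144, Pell→Sutton 4·12=48. Service 451; fixed 19; total 470.
Option 2: {Orton, Sutton, Vance, York, Kent, Upton}: Largo→Vance 8·13=104, Brent→Orton 2·13=26, Dover→Vance 2·5=10, Tring→Sutton 6·24=144, Pell→Sutton 4·12=48. Service 332; fixed 148; total 480.
Difference: |470 − 480| = 10.

Option 1 is cheaper by 10.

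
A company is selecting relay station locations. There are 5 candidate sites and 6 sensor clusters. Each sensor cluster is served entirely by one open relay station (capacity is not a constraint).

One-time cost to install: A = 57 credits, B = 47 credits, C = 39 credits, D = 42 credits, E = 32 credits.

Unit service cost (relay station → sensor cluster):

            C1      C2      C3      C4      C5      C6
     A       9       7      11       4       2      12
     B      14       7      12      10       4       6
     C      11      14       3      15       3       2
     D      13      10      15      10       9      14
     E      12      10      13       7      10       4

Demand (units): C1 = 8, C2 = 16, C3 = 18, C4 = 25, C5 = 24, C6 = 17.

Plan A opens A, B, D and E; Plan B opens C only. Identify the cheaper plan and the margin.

Plan A is cheaper by 110.

Plan A: {A, B, D, E}: C1→A 9·8=72, C2→A 7·16=112, C3→A 11·18=198, C4→A 4·25=100, C5→A 2·24=48, C6→E 4·17=68. Service 598; fixed 178; total 776.
Plan B: {C}: C1→C 11·8=88, C2→C 14·16=224, C3→C 3·18=54, C4→C 15·25=375, C5→C 3·24=72, C6→C 2·17=34. Service 847; fixed 39; total 886.
Difference: |776 − 886| = 110.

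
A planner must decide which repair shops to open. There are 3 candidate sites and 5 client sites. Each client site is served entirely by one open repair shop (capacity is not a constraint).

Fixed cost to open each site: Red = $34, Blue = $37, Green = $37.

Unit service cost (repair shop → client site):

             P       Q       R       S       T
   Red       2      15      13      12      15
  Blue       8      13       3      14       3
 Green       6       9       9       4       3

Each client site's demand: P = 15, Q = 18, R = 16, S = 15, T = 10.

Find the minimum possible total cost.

For any fixed open set, each client site goes to its cheapest open site; total = fixed + service.
{Red, Blue, Green}: P→Red 2·15=30, Q→Green 9·18=162, R→Blue 3·16=48, S→Green 4·15=60, T→Blue 3·10=30. Service 330; fixed 108; total 438.
{Blue, Green}: P→Green 6·15=90, Q→Green 9·18=162, R→Blue 3·16=48, S→Green 4·15=60, T→Blue 3·10=30. Service 390; fixed 74; total 464.
{Red, Green}: P→Red 2·15=30, Q→Green 9·18=162, R→Green 9·16=144, S→Green 4·15=60, T→Green 3·10=30. Service 426; fixed 71; total 497.
{Red}: service 838 + fixed 34 = 872
No other subset beats 438.

Minimum total cost: 438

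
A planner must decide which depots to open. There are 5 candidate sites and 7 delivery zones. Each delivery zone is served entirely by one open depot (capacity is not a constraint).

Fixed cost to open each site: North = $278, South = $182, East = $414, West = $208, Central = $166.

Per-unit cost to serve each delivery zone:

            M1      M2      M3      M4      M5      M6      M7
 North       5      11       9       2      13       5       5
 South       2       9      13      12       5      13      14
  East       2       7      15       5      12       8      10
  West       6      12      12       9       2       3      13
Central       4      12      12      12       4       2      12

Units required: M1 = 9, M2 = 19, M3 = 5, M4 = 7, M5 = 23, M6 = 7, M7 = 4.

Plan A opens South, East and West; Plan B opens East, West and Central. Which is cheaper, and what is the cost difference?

Plan A: {South, East, West}: M1→South 2·9=18, M2→East 7·19=133, M3→West 12·5=60, M4→East 5·7=35, M5→West 2·23=46, M6→West 3·7=21, M7→East 10·4=40. Service 353; fixed 804; total 1157.
Plan B: {East, West, Central}: M1→East 2·9=18, M2→East 7·19=133, M3→West 12·5=60, M4→East 5·7=35, M5→West 2·23=46, M6→Central 2·7=14, M7→East 10·4=40. Service 346; fixed 788; total 1134.
Difference: |1157 − 1134| = 23.

Plan B is cheaper by 23.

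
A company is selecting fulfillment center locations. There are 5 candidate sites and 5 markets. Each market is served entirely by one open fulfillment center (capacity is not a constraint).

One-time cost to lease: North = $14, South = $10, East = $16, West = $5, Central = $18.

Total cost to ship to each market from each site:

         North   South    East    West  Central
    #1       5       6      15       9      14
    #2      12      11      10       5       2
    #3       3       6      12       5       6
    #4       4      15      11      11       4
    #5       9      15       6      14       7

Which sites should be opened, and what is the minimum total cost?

For any fixed open set, each market goes to its cheapest open site; total = fixed + service.
{North, West}: #1→North 5, #2→West 5, #3→North 3, #4→North 4, #5→North 9. Service 26; fixed 19; total 45.
{North}: #1→North 5, #2→North 12, #3→North 3, #4→North 4, #5→North 9. Service 33; fixed 14; total 47.
{West}: #1→West 9, #2→West 5, #3→West 5, #4→West 11, #5→West 14. Service 44; fixed 5; total 49.
{North, South, East, West, Central}: #1→North 5, #2→Central 2, #3→North 3, #4→North 4, #5→East 6. Service 20; fixed 63; total 83.
No other subset beats 45.

Open North and West; minimum total cost 45.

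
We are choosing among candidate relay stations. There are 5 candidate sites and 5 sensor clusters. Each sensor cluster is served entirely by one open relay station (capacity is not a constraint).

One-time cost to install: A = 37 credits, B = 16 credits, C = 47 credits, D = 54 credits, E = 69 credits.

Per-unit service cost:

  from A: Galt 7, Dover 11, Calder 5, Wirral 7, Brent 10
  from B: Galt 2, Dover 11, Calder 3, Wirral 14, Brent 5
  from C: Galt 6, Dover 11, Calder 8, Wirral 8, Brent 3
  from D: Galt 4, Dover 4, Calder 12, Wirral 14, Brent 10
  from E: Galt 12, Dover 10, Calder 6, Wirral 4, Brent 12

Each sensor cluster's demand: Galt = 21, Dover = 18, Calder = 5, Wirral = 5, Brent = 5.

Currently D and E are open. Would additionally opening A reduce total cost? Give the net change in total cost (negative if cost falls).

Current service cost with {D, E}: 256.
Adding A: each sensor cluster re-picks its cheapest; new service cost 251, saving 5.
Extra fixed cost: 37. Net change = 37 − 5 = 32.
(Totals: 379 → 411.)

No — net change +32 (cost rises by 32).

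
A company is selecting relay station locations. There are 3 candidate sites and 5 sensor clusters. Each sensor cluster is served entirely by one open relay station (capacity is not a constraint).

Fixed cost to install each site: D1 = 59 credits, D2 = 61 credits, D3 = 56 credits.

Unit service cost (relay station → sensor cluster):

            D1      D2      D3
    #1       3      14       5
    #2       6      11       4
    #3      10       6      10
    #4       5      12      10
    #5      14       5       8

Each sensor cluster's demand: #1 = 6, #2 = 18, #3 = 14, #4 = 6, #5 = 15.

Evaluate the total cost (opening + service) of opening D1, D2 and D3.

Total cost: 455

Each sensor cluster is assigned to its cheapest site among the open ones.
{D1, D2, D3}: #1→D1 3·6=18, #2→D3 4·18=72, #3→D2 6·14=84, #4→D1 5·6=30, #5→D2 5·15=75. Service 279; fixed 176; total 455.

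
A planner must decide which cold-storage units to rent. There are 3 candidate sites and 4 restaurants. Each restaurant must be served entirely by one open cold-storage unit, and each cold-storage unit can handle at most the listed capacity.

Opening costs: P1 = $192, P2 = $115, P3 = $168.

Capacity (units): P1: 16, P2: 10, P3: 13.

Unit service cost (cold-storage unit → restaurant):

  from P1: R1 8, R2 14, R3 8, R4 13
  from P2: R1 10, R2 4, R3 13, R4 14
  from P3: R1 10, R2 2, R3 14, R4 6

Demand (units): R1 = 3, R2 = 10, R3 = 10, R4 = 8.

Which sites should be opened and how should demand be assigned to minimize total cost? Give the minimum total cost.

Minimum total cost: 667

Open {P1, P2, P3}: R1→P1 8·3=24, R2→P2 4·10=40, R3→P1 8·10=80, R4→P3 6·8=48.
Loads: P1 carries 13/16, P2 carries 10/10, P3 carries 8/13. Service 192; fixed 475; total 667.
Next best feasible plan costs 673.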